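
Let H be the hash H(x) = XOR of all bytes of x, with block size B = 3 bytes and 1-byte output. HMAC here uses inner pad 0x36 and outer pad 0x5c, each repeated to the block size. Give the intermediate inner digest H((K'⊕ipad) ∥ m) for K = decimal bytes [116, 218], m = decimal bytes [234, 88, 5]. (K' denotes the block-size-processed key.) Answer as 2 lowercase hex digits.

Key decimal bytes [116, 218] = 74 da is 2 bytes ≤ B = 3; zero-pad to 3 bytes: K' = 74 da 00.
K' ⊕ ipad = 42 ec 36.
Inner input = 42 ec 36 ∥ ea 58 05.
Inner hash: XOR 42⊕ec⊕36⊕ea⊕58⊕05 = 2f.

2f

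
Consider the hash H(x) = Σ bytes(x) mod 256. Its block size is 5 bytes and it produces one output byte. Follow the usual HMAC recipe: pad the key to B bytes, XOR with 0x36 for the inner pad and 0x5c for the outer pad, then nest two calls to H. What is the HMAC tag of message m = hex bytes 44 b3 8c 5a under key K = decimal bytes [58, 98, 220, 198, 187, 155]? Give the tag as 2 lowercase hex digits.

Key decimal bytes [58, 98, 220, 198, 187, 155] = 3a 62 dc c6 bb 9b is 6 bytes > B = 5, so hash it first: H(key) = 94, then zero-pad to 5 bytes: K' = 94 00 00 00 00.
K' ⊕ ipad = a2 36 36 36 36.  K' ⊕ opad = c8 5c 5c 5c 5c.
Inner input = (K'⊕ipad) ∥ m = a2 36 36 36 36 ∥ 44 b3 8c 5a.
Inner hash: sum = 162+54+54+54+54+68+179+140+90 = 855; mod 256 = 87 → 57.
Outer input = (K'⊕opad) ∥ inner = c8 5c 5c 5c 5c ∥ 57.
Outer hash (tag): sum = 200+92+92+92+92+87 = 655; mod 256 = 143 → 8f.

8f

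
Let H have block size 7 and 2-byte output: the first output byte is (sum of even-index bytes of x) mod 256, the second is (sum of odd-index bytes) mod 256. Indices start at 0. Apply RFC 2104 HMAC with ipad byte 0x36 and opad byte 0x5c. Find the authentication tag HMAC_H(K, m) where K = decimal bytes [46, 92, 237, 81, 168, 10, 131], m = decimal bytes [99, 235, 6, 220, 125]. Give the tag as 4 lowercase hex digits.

e970

Key decimal bytes [46, 92, 237, 81, 168, 10, 131] = 2e 5c ed 51 a8 0a 83 is exactly B = 7 bytes: K' = 2e 5c ed 51 a8 0a 83.
K' ⊕ ipad = 18 6a db 67 9e 3c b5.  K' ⊕ opad = 72 00 b1 0d f4 56 df.
Inner input = (K'⊕ipad) ∥ m = 18 6a db 67 9e 3c b5 ∥ 63 eb 06 dc 7d.
Inner hash: even-index sum = 1037 mod 256 = 13; odd-index sum = 499 mod 256 = 243 → 0d f3.
Outer input = (K'⊕opad) ∥ inner = 72 00 b1 0d f4 56 df ∥ 0d f3.
Outer hash (tag): even-index sum = 1001 mod 256 = 233; odd-index sum = 112 mod 256 = 112 → e9 70.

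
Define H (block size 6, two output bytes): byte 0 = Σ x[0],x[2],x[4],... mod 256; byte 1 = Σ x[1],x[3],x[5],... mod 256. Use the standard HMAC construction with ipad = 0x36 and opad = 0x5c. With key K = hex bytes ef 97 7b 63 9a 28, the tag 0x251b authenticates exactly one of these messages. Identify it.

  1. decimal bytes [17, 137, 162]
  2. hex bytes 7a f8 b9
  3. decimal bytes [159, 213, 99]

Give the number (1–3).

1

Key hex bytes ef 97 7b 63 9a 28 is exactly B = 6 bytes: K' = ef 97 7b 63 9a 28.
K' ⊕ ipad = d9 a1 4d 55 ac 1e; K' ⊕ opad = b3 cb 27 3f c6 74.
m1: inner = H(d9 a1 4d 55 ac 1e 11 89 a2) = 85 9d; tag = H(b3 cb 27 3f c6 74 85 9d) = 251b ← matches
m2: inner = H(d9 a1 4d 55 ac 1e 7a f8 b9) = 05 0c; tag = H(b3 cb 27 3f c6 74 05 0c) = a58a
m3: inner = H(d9 a1 4d 55 ac 1e 9f d5 63) = d4 e9; tag = H(b3 cb 27 3f c6 74 d4 e9) = 7467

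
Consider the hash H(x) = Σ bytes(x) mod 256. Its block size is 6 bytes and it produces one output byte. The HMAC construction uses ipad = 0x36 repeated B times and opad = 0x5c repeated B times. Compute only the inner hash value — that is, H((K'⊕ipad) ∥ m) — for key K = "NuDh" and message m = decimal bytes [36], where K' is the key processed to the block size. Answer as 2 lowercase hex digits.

1b

Key "NuDh" = 4e 75 44 68 is 4 bytes ≤ B = 6; zero-pad to 6 bytes: K' = 4e 75 44 68 00 00.
K' ⊕ ipad = 78 43 72 5e 36 36.
Inner input = 78 43 72 5e 36 36 ∥ 24.
Inner hash: sum = 120+67+114+94+54+54+36 = 539; mod 256 = 27 → 1b.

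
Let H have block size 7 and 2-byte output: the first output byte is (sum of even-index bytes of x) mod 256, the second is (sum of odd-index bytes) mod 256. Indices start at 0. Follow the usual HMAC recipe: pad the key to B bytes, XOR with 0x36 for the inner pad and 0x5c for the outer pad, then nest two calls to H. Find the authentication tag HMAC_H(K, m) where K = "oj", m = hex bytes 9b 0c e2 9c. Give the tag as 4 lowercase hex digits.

Key "oj" = 6f 6a is 2 bytes ≤ B = 7; zero-pad to 7 bytes: K' = 6f 6a 00 00 00 00 00.
K' ⊕ ipad = 59 5c 36 36 36 36 36.  K' ⊕ opad = 33 36 5c 5c 5c 5c 5c.
Inner input = (K'⊕ipad) ∥ m = 59 5c 36 36 36 36 36 ∥ 9b 0c e2 9c.
Inner hash: even-index sum = 419 mod 256 = 163; odd-index sum = 581 mod 256 = 69 → a3 45.
Outer input = (K'⊕opad) ∥ inner = 33 36 5c 5c 5c 5c 5c ∥ a3 45.
Outer hash (tag): even-index sum = 396 mod 256 = 140; odd-index sum = 401 mod 256 = 145 → 8c 91.

8c91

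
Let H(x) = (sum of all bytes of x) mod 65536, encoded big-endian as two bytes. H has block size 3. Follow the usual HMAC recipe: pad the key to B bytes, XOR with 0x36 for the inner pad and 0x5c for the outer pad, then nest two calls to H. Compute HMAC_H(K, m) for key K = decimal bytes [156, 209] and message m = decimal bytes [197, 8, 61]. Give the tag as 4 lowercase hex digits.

Key decimal bytes [156, 209] = 9c d1 is 2 bytes ≤ B = 3; zero-pad to 3 bytes: K' = 9c d1 00.
K' ⊕ ipad = aa e7 36.  K' ⊕ opad = c0 8d 5c.
Inner input = (K'⊕ipad) ∥ m = aa e7 36 ∥ c5 08 3d.
Inner hash: sum = 170+231+54+197+8+61 = 721 → 02 d1.
Outer input = (K'⊕opad) ∥ inner = c0 8d 5c ∥ 02 d1.
Outer hash (tag): sum = 192+141+92+2+209 = 636 → 02 7c.

027c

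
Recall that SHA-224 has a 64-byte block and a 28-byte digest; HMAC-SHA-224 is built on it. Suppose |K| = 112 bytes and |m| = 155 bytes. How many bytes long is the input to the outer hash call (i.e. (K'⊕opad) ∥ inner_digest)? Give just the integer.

Key is 112 > 64 bytes, so it is hashed to 28 bytes then zero-padded to 64: |K'| = 64.
Outer input = (K'⊕opad) ∥ H(inner) → 64 + 28 = 92 bytes.

92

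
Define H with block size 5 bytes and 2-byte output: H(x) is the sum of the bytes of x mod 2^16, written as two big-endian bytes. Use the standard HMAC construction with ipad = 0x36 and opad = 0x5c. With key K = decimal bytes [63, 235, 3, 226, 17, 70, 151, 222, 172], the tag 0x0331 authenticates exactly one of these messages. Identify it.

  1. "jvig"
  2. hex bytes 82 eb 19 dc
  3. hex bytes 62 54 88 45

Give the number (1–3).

Key decimal bytes [63, 235, 3, 226, 17, 70, 151, 222, 172] = 3f eb 03 e2 11 46 97 de ac is 9 bytes > B = 5, so hash it first: H(key) = 04 87, then zero-pad to 5 bytes: K' = 04 87 00 00 00.
K' ⊕ ipad = 32 b1 36 36 36; K' ⊕ opad = 58 db 5c 5c 5c.
m1: inner = H(32 b1 36 36 36 6a 76 69 67) = 03 35; tag = H(58 db 5c 5c 5c 03 35) = 027f
m2: inner = H(32 b1 36 36 36 82 eb 19 dc) = 03 e7; tag = H(58 db 5c 5c 5c 03 e7) = 0331 ← matches
m3: inner = H(32 b1 36 36 36 62 54 88 45) = 03 08; tag = H(58 db 5c 5c 5c 03 08) = 0252

2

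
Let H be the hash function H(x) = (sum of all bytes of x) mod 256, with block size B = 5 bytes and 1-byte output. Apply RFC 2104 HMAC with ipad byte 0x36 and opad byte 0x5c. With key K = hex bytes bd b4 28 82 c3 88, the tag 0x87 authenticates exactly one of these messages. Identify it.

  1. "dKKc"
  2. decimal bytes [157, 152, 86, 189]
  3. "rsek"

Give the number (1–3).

3

Key hex bytes bd b4 28 82 c3 88 is 6 bytes > B = 5, so hash it first: H(key) = 66, then zero-pad to 5 bytes: K' = 66 00 00 00 00.
K' ⊕ ipad = 50 36 36 36 36; K' ⊕ opad = 3a 5c 5c 5c 5c.
m1: inner = H(50 36 36 36 36 64 4b 4b 63) = 85; tag = H(3a 5c 5c 5c 5c 85) = 2f
m2: inner = H(50 36 36 36 36 9d 98 56 bd) = 70; tag = H(3a 5c 5c 5c 5c 70) = 1a
m3: inner = H(50 36 36 36 36 72 73 65 6b) = dd; tag = H(3a 5c 5c 5c 5c dd) = 87 ← matches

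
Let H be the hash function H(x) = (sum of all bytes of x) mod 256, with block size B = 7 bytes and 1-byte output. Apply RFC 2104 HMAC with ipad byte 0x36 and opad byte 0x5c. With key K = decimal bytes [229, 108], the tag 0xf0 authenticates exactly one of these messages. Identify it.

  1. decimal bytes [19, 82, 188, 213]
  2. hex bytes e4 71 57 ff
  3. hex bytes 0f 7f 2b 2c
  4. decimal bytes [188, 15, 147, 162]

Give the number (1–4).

4

Key decimal bytes [229, 108] = e5 6c is 2 bytes ≤ B = 7; zero-pad to 7 bytes: K' = e5 6c 00 00 00 00 00.
K' ⊕ ipad = d3 5a 36 36 36 36 36; K' ⊕ opad = b9 30 5c 5c 5c 5c 5c.
m1: inner = H(d3 5a 36 36 36 36 36 13 52 bc d5) = 31; tag = H(b9 30 5c 5c 5c 5c 5c 31) = e6
m2: inner = H(d3 5a 36 36 36 36 36 e4 71 57 ff) = e6; tag = H(b9 30 5c 5c 5c 5c 5c e6) = 9b
m3: inner = H(d3 5a 36 36 36 36 36 0f 7f 2b 2c) = 20; tag = H(b9 30 5c 5c 5c 5c 5c 20) = d5
m4: inner = H(d3 5a 36 36 36 36 36 bc 0f 93 a2) = 3b; tag = H(b9 30 5c 5c 5c 5c 5c 3b) = f0 ← matches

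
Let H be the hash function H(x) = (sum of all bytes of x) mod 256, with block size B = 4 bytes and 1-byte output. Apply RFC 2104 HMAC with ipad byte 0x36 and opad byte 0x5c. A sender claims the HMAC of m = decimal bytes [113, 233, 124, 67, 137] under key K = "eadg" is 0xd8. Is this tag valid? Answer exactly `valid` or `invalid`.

valid

Key "eadg" = 65 61 64 67 is exactly B = 4 bytes: K' = 65 61 64 67.
K' ⊕ ipad = 53 57 52 51; K' ⊕ opad = 39 3d 38 3b.
Inner hash: sum = 83+87+82+81+113+233+124+67+137 = 1007; mod 256 = 239 → ef.
Outer hash (recomputed tag): sum = 57+61+56+59+239 = 472; mod 256 = 216 → d8.
Recomputed tag = d8; claimed = d8 → match.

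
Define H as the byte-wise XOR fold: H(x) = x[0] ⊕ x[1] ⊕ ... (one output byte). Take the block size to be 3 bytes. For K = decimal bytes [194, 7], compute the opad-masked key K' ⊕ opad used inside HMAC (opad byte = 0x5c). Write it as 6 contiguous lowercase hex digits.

Key decimal bytes [194, 7] = c2 07 is 2 bytes ≤ B = 3; zero-pad to 3 bytes: K' = c2 07 00.
XOR each byte with 0x5c: c2⊕5c=9e, 07⊕5c=5b, 00⊕5c=5c.

9e5b5c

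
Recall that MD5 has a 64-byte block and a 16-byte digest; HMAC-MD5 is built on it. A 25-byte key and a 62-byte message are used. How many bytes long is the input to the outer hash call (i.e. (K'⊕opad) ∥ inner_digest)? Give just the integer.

80

Key is 25 ≤ 64 bytes, zero-padded: |K'| = 64.
Outer input = (K'⊕opad) ∥ H(inner) → 64 + 16 = 80 bytes.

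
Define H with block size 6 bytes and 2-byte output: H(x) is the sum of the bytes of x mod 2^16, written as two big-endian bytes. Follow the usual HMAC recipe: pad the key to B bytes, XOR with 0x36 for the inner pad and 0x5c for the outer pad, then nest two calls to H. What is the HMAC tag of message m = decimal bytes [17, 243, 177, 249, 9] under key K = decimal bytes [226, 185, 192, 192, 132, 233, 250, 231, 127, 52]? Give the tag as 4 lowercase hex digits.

02f8

Key decimal bytes [226, 185, 192, 192, 132, 233, 250, 231, 127, 52] = e2 b9 c0 c0 84 e9 fa e7 7f 34 is 10 bytes > B = 6, so hash it first: H(key) = 07 1c, then zero-pad to 6 bytes: K' = 07 1c 00 00 00 00.
K' ⊕ ipad = 31 2a 36 36 36 36.  K' ⊕ opad = 5b 40 5c 5c 5c 5c.
Inner input = (K'⊕ipad) ∥ m = 31 2a 36 36 36 36 ∥ 11 f3 b1 f9 09.
Inner hash: sum = 49+42+54+54+54+54+17+243+177+249+9 = 1002 → 03 ea.
Outer input = (K'⊕opad) ∥ inner = 5b 40 5c 5c 5c 5c ∥ 03 ea.
Outer hash (tag): sum = 91+64+92+92+92+92+3+234 = 760 → 02 f8.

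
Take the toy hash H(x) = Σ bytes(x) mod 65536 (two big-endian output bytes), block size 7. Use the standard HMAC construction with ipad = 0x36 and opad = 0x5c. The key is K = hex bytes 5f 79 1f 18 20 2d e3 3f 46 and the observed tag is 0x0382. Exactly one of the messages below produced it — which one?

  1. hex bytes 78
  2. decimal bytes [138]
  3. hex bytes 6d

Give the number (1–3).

2

Key hex bytes 5f 79 1f 18 20 2d e3 3f 46 is 9 bytes > B = 7, so hash it first: H(key) = 02 c4, then zero-pad to 7 bytes: K' = 02 c4 00 00 00 00 00.
K' ⊕ ipad = 34 f2 36 36 36 36 36; K' ⊕ opad = 5e 98 5c 5c 5c 5c 5c.
m1: inner = H(34 f2 36 36 36 36 36 78) = 02 ac; tag = H(5e 98 5c 5c 5c 5c 5c 02 ac) = 0370
m2: inner = H(34 f2 36 36 36 36 36 8a) = 02 be; tag = H(5e 98 5c 5c 5c 5c 5c 02 be) = 0382 ← matches
m3: inner = H(34 f2 36 36 36 36 36 6d) = 02 a1; tag = H(5e 98 5c 5c 5c 5c 5c 02 a1) = 0365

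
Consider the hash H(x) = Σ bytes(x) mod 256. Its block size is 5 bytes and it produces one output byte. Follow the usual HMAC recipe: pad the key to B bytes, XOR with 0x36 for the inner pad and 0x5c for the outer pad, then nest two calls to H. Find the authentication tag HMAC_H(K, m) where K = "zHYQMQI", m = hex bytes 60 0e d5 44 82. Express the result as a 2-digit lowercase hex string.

Key "zHYQMQI" = 7a 48 59 51 4d 51 49 is 7 bytes > B = 5, so hash it first: H(key) = 53, then zero-pad to 5 bytes: K' = 53 00 00 00 00.
K' ⊕ ipad = 65 36 36 36 36.  K' ⊕ opad = 0f 5c 5c 5c 5c.
Inner input = (K'⊕ipad) ∥ m = 65 36 36 36 36 ∥ 60 0e d5 44 82.
Inner hash: sum = 101+54+54+54+54+96+14+213+68+130 = 838; mod 256 = 70 → 46.
Outer input = (K'⊕opad) ∥ inner = 0f 5c 5c 5c 5c ∥ 46.
Outer hash (tag): sum = 15+92+92+92+92+70 = 453; mod 256 = 197 → c5.

c5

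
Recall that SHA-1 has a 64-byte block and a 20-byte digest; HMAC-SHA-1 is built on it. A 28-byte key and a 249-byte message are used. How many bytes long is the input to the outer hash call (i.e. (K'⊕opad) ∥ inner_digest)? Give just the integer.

84

Key is 28 ≤ 64 bytes, zero-padded: |K'| = 64.
Outer input = (K'⊕opad) ∥ H(inner) → 64 + 20 = 84 bytes.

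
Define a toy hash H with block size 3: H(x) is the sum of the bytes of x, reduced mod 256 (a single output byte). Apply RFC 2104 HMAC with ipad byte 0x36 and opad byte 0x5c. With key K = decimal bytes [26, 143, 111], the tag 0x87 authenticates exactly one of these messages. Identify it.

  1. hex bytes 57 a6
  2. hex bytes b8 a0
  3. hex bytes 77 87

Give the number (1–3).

1

Key decimal bytes [26, 143, 111] = 1a 8f 6f is exactly B = 3 bytes: K' = 1a 8f 6f.
K' ⊕ ipad = 2c b9 59; K' ⊕ opad = 46 d3 33.
m1: inner = H(2c b9 59 57 a6) = 3b; tag = H(46 d3 33 3b) = 87 ← matches
m2: inner = H(2c b9 59 b8 a0) = 96; tag = H(46 d3 33 96) = e2
m3: inner = H(2c b9 59 77 87) = 3c; tag = H(46 d3 33 3c) = 88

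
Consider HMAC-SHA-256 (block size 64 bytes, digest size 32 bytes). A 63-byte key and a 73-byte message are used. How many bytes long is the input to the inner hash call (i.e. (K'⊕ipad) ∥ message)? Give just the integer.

Key is 63 ≤ 64 bytes, zero-padded: |K'| = 64.
Inner input = (K'⊕ipad) ∥ m → 64 + 73 = 137 bytes.

137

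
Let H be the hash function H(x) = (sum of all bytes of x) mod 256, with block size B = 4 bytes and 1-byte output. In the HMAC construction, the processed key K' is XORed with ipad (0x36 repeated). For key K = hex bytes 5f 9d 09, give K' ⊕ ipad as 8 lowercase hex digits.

69ab3f36

Key hex bytes 5f 9d 09 is 3 bytes ≤ B = 4; zero-pad to 4 bytes: K' = 5f 9d 09 00.
XOR each byte with 0x36: 5f⊕36=69, 9d⊕36=ab, 09⊕36=3f, 00⊕36=36.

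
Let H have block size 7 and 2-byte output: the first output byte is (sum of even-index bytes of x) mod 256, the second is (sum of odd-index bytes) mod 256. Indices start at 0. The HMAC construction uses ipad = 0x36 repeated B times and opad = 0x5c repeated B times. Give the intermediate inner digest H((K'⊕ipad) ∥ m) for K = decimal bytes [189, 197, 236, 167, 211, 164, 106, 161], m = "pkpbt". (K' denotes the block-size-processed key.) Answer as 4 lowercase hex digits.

Key decimal bytes [189, 197, 236, 167, 211, 164, 106, 161] = bd c5 ec a7 d3 a4 6a a1 is 8 bytes > B = 7, so hash it first: H(key) = e6 b1, then zero-pad to 7 bytes: K' = e6 b1 00 00 00 00 00.
K' ⊕ ipad = d0 87 36 36 36 36 36.
Inner input = d0 87 36 36 36 36 36 ∥ 70 6b 70 62 74.
Inner hash: even-index sum = 575 mod 256 = 63; odd-index sum = 583 mod 256 = 71 → 3f 47.

3f47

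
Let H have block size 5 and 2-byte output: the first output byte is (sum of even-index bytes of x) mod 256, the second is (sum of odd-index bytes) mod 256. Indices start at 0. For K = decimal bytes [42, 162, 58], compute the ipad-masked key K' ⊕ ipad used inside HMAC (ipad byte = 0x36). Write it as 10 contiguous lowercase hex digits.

1c940c3636

Key decimal bytes [42, 162, 58] = 2a a2 3a is 3 bytes ≤ B = 5; zero-pad to 5 bytes: K' = 2a a2 3a 00 00.
XOR each byte with 0x36: 2a⊕36=1c, a2⊕36=94, 3a⊕36=0c, 00⊕36=36, 00⊕36=36.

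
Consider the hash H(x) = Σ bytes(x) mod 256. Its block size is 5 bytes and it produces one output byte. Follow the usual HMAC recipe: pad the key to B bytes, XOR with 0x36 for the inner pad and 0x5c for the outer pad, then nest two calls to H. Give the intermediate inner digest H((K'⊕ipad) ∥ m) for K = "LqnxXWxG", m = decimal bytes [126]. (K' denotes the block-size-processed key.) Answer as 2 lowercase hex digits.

Key "LqnxXWxG" = 4c 71 6e 78 58 57 78 47 is 8 bytes > B = 5, so hash it first: H(key) = 11, then zero-pad to 5 bytes: K' = 11 00 00 00 00.
K' ⊕ ipad = 27 36 36 36 36.
Inner input = 27 36 36 36 36 ∥ 7e.
Inner hash: sum = 39+54+54+54+54+126 = 381; mod 256 = 125 → 7d.

7d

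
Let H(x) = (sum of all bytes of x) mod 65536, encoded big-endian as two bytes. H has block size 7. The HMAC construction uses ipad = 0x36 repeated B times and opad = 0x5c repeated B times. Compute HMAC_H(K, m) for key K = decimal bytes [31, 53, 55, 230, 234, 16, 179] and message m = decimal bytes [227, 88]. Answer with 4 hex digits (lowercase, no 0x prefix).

Key decimal bytes [31, 53, 55, 230, 234, 16, 179] = 1f 35 37 e6 ea 10 b3 is exactly B = 7 bytes: K' = 1f 35 37 e6 ea 10 b3.
K' ⊕ ipad = 29 03 01 d0 dc 26 85.  K' ⊕ opad = 43 69 6b ba b6 4c ef.
Inner input = (K'⊕ipad) ∥ m = 29 03 01 d0 dc 26 85 ∥ e3 58.
Inner hash: sum = 41+3+1+208+220+38+133+227+88 = 959 → 03 bf.
Outer input = (K'⊕opad) ∥ inner = 43 69 6b ba b6 4c ef ∥ 03 bf.
Outer hash (tag): sum = 67+105+107+186+182+76+239+3+191 = 1156 → 04 84.

0484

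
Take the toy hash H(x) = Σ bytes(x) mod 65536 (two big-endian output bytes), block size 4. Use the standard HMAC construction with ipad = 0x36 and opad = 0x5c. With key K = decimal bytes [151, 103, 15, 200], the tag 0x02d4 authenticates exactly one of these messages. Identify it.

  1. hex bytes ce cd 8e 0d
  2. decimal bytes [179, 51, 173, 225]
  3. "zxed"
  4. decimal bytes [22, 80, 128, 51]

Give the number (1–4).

Key decimal bytes [151, 103, 15, 200] = 97 67 0f c8 is exactly B = 4 bytes: K' = 97 67 0f c8.
K' ⊕ ipad = a1 51 39 fe; K' ⊕ opad = cb 3b 53 94.
m1: inner = H(a1 51 39 fe ce cd 8e 0d) = 04 5f; tag = H(cb 3b 53 94 04 5f) = 0250
m2: inner = H(a1 51 39 fe b3 33 ad e1) = 04 9d; tag = H(cb 3b 53 94 04 9d) = 028e
m3: inner = H(a1 51 39 fe 7a 78 65 64) = 03 e4; tag = H(cb 3b 53 94 03 e4) = 02d4 ← matches
m4: inner = H(a1 51 39 fe 16 50 80 33) = 03 42; tag = H(cb 3b 53 94 03 42) = 0232

3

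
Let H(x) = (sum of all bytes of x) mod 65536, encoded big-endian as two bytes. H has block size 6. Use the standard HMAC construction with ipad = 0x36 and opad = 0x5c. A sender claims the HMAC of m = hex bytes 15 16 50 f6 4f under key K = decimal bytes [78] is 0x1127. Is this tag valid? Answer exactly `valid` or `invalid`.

invalid

Key decimal bytes [78] = 4e is 1 byte ≤ B = 6; zero-pad to 6 bytes: K' = 4e 00 00 00 00 00.
K' ⊕ ipad = 78 36 36 36 36 36; K' ⊕ opad = 12 5c 5c 5c 5c 5c.
Inner hash: sum = 120+54+54+54+54+54+21+22+80+246+79 = 838 → 03 46.
Outer hash (recomputed tag): sum = 18+92+92+92+92+92+3+70 = 551 → 02 27.
Recomputed tag = 0227; claimed = 1127 → mismatch.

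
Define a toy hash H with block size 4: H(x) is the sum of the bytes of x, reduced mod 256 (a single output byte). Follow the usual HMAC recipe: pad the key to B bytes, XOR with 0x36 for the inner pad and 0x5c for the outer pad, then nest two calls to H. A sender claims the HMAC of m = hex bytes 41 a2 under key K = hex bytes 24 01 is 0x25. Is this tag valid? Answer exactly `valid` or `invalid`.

valid

Key hex bytes 24 01 is 2 bytes ≤ B = 4; zero-pad to 4 bytes: K' = 24 01 00 00.
K' ⊕ ipad = 12 37 36 36; K' ⊕ opad = 78 5d 5c 5c.
Inner hash: sum = 18+55+54+54+65+162 = 408; mod 256 = 152 → 98.
Outer hash (recomputed tag): sum = 120+93+92+92+152 = 549; mod 256 = 37 → 25.
Recomputed tag = 25; claimed = 25 → match.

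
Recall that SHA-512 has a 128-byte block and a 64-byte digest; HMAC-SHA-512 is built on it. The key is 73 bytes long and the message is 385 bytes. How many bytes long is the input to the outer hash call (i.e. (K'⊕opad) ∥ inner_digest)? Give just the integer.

192

Key is 73 ≤ 128 bytes, zero-padded: |K'| = 128.
Outer input = (K'⊕opad) ∥ H(inner) → 128 + 64 = 192 bytes.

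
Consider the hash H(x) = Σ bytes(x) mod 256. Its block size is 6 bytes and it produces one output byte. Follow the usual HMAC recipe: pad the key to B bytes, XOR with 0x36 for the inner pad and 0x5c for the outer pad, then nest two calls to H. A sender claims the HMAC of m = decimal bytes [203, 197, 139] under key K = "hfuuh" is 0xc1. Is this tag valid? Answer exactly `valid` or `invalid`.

invalid

Key "hfuuh" = 68 66 75 75 68 is 5 bytes ≤ B = 6; zero-pad to 6 bytes: K' = 68 66 75 75 68 00.
K' ⊕ ipad = 5e 50 43 43 5e 36; K' ⊕ opad = 34 3a 29 29 34 5c.
Inner hash: sum = 94+80+67+67+94+54+203+197+139 = 995; mod 256 = 227 → e3.
Outer hash (recomputed tag): sum = 52+58+41+41+52+92+227 = 563; mod 256 = 51 → 33.
Recomputed tag = 33; claimed = c1 → mismatch.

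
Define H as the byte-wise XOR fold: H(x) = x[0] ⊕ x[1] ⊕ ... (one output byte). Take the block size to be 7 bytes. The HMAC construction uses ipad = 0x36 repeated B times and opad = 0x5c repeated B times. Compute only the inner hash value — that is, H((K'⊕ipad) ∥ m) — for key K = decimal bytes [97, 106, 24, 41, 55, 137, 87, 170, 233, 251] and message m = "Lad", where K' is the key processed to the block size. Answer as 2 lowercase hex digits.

Key decimal bytes [97, 106, 24, 41, 55, 137, 87, 170, 233, 251] = 61 6a 18 29 37 89 57 aa e9 fb is 10 bytes > B = 7, so hash it first: H(key) = 6b, then zero-pad to 7 bytes: K' = 6b 00 00 00 00 00 00.
K' ⊕ ipad = 5d 36 36 36 36 36 36.
Inner input = 5d 36 36 36 36 36 36 ∥ 4c 61 64.
Inner hash: XOR 5d⊕36⊕36⊕36⊕36⊕36⊕36⊕4c⊕61⊕64 = 14.

14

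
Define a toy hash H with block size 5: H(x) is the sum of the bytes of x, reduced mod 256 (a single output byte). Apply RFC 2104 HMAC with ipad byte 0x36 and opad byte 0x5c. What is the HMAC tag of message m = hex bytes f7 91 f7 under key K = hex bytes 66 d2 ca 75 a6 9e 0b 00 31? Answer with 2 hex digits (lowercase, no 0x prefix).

33

Key hex bytes 66 d2 ca 75 a6 9e 0b 00 31 is 9 bytes > B = 5, so hash it first: H(key) = f7, then zero-pad to 5 bytes: K' = f7 00 00 00 00.
K' ⊕ ipad = c1 36 36 36 36.  K' ⊕ opad = ab 5c 5c 5c 5c.
Inner input = (K'⊕ipad) ∥ m = c1 36 36 36 36 ∥ f7 91 f7.
Inner hash: sum = 193+54+54+54+54+247+145+247 = 1048; mod 256 = 24 → 18.
Outer input = (K'⊕opad) ∥ inner = ab 5c 5c 5c 5c ∥ 18.
Outer hash (tag): sum = 171+92+92+92+92+24 = 563; mod 256 = 51 → 33.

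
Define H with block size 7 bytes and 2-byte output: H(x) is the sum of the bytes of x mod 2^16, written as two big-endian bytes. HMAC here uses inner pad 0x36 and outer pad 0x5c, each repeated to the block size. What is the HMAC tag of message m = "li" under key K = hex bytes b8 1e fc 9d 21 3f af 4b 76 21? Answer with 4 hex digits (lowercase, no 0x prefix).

Key hex bytes b8 1e fc 9d 21 3f af 4b 76 21 is 10 bytes > B = 7, so hash it first: H(key) = 04 60, then zero-pad to 7 bytes: K' = 04 60 00 00 00 00 00.
K' ⊕ ipad = 32 56 36 36 36 36 36.  K' ⊕ opad = 58 3c 5c 5c 5c 5c 5c.
Inner input = (K'⊕ipad) ∥ m = 32 56 36 36 36 36 36 ∥ 6c 69.
Inner hash: sum = 50+86+54+54+54+54+54+108+105 = 619 → 02 6b.
Outer input = (K'⊕opad) ∥ inner = 58 3c 5c 5c 5c 5c 5c ∥ 02 6b.
Outer hash (tag): sum = 88+60+92+92+92+92+92+2+107 = 717 → 02 cd.

02cd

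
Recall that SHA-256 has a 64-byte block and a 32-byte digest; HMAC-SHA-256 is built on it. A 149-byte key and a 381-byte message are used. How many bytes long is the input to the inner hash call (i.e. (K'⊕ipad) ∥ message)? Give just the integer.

Key is 149 > 64 bytes, so it is hashed to 32 bytes then zero-padded to 64: |K'| = 64.
Inner input = (K'⊕ipad) ∥ m → 64 + 381 = 445 bytes.

445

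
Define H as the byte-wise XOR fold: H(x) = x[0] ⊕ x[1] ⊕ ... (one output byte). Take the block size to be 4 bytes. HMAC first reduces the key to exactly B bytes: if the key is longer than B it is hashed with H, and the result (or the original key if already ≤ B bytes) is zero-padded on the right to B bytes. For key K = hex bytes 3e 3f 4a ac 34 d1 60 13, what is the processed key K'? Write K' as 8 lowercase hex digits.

71000000

|K| = 8 > B = 4, so first hash the key.
H(K): XOR 3e⊕3f⊕4a⊕ac⊕34⊕d1⊕60⊕13 = 71.
Zero-pad H(K) = 71 to 4 bytes: K' = 71 00 00 00.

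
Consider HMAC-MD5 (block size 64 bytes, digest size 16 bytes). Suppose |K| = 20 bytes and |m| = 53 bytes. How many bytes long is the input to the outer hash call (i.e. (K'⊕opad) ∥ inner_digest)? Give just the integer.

Key is 20 ≤ 64 bytes, zero-padded: |K'| = 64.
Outer input = (K'⊕opad) ∥ H(inner) → 64 + 16 = 80 bytes.

80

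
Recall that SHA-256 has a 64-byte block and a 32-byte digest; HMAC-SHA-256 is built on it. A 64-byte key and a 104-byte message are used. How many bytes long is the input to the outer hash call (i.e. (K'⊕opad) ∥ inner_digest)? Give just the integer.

Key is 64 ≤ 64 bytes, zero-padded: |K'| = 64.
Outer input = (K'⊕opad) ∥ H(inner) → 64 + 32 = 96 bytes.

96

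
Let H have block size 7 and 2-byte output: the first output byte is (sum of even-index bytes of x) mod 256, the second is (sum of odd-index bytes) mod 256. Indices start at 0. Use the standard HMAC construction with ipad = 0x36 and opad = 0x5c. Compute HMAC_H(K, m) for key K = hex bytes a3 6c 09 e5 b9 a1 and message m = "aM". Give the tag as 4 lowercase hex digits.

bacc

Key hex bytes a3 6c 09 e5 b9 a1 is 6 bytes ≤ B = 7; zero-pad to 7 bytes: K' = a3 6c 09 e5 b9 a1 00.
K' ⊕ ipad = 95 5a 3f d3 8f 97 36.  K' ⊕ opad = ff 30 55 b9 e5 fd 5c.
Inner input = (K'⊕ipad) ∥ m = 95 5a 3f d3 8f 97 36 ∥ 61 4d.
Inner hash: even-index sum = 486 mod 256 = 230; odd-index sum = 549 mod 256 = 37 → e6 25.
Outer input = (K'⊕opad) ∥ inner = ff 30 55 b9 e5 fd 5c ∥ e6 25.
Outer hash (tag): even-index sum = 698 mod 256 = 186; odd-index sum = 716 mod 256 = 204 → ba cc.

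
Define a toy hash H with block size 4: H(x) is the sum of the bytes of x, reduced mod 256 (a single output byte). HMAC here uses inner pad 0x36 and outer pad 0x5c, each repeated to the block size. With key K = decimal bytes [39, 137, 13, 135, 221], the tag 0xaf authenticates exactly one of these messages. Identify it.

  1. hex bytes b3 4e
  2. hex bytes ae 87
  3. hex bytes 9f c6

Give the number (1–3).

Key decimal bytes [39, 137, 13, 135, 221] = 27 89 0d 87 dd is 5 bytes > B = 4, so hash it first: H(key) = 21, then zero-pad to 4 bytes: K' = 21 00 00 00.
K' ⊕ ipad = 17 36 36 36; K' ⊕ opad = 7d 5c 5c 5c.
m1: inner = H(17 36 36 36 b3 4e) = ba; tag = H(7d 5c 5c 5c ba) = 4b
m2: inner = H(17 36 36 36 ae 87) = ee; tag = H(7d 5c 5c 5c ee) = 7f
m3: inner = H(17 36 36 36 9f c6) = 1e; tag = H(7d 5c 5c 5c 1e) = af ← matches

3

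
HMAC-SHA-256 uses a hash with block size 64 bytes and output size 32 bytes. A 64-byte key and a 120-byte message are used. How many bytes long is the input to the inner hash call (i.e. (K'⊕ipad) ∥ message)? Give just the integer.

184

Key is 64 ≤ 64 bytes, zero-padded: |K'| = 64.
Inner input = (K'⊕ipad) ∥ m → 64 + 120 = 184 bytes.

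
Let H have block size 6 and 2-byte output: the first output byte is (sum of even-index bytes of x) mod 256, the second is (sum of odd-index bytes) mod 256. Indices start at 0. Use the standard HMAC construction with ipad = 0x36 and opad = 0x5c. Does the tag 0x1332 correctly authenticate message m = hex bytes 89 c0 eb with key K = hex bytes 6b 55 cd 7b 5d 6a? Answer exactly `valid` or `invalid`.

invalid

Key hex bytes 6b 55 cd 7b 5d 6a is exactly B = 6 bytes: K' = 6b 55 cd 7b 5d 6a.
K' ⊕ ipad = 5d 63 fb 4d 6b 5c; K' ⊕ opad = 37 09 91 27 01 36.
Inner hash: even-index sum = 823 mod 256 = 55; odd-index sum = 460 mod 256 = 204 → 37 cc.
Outer hash (recomputed tag): even-index sum = 256 mod 256 = 0; odd-index sum = 306 mod 256 = 50 → 00 32.
Recomputed tag = 0032; claimed = 1332 → mismatch.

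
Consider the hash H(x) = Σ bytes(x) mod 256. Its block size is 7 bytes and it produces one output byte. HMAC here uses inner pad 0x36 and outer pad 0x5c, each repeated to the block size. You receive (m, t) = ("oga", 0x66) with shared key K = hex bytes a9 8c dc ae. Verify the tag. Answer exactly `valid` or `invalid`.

Key hex bytes a9 8c dc ae is 4 bytes ≤ B = 7; zero-pad to 7 bytes: K' = a9 8c dc ae 00 00 00.
K' ⊕ ipad = 9f ba ea 98 36 36 36; K' ⊕ opad = f5 d0 80 f2 5c 5c 5c.
Inner hash: sum = 159+186+234+152+54+54+54+111+103+97 = 1204; mod 256 = 180 → b4.
Outer hash (recomputed tag): sum = 245+208+128+242+92+92+92+180 = 1279; mod 256 = 255 → ff.
Recomputed tag = ff; claimed = 66 → mismatch.

invalid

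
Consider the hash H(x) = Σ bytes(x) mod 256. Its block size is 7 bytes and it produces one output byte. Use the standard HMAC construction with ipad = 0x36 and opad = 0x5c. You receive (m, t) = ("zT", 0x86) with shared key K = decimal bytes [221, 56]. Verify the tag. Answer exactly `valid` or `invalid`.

Key decimal bytes [221, 56] = dd 38 is 2 bytes ≤ B = 7; zero-pad to 7 bytes: K' = dd 38 00 00 00 00 00.
K' ⊕ ipad = eb 0e 36 36 36 36 36; K' ⊕ opad = 81 64 5c 5c 5c 5c 5c.
Inner hash: sum = 235+14+54+54+54+54+54+122+84 = 725; mod 256 = 213 → d5.
Outer hash (recomputed tag): sum = 129+100+92+92+92+92+92+213 = 902; mod 256 = 134 → 86.
Recomputed tag = 86; claimed = 86 → match.

valid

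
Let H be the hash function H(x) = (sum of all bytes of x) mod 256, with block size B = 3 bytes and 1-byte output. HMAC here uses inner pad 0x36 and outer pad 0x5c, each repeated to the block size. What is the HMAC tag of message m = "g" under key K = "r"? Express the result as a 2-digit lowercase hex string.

fd

Key "r" = 72 is 1 byte ≤ B = 3; zero-pad to 3 bytes: K' = 72 00 00.
K' ⊕ ipad = 44 36 36.  K' ⊕ opad = 2e 5c 5c.
Inner input = (K'⊕ipad) ∥ m = 44 36 36 ∥ 67.
Inner hash: sum = 68+54+54+103 = 279; mod 256 = 23 → 17.
Outer input = (K'⊕opad) ∥ inner = 2e 5c 5c ∥ 17.
Outer hash (tag): sum = 46+92+92+23 = 253 → fd.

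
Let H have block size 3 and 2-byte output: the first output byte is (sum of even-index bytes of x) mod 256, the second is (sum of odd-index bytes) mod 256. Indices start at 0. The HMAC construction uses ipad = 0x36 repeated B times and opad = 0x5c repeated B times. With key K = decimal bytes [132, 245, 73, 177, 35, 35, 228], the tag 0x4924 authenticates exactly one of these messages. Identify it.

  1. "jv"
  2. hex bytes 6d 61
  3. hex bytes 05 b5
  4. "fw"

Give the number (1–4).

4

Key decimal bytes [132, 245, 73, 177, 35, 35, 228] = 84 f5 49 b1 23 23 e4 is 7 bytes > B = 3, so hash it first: H(key) = d4 c9, then zero-pad to 3 bytes: K' = d4 c9 00.
K' ⊕ ipad = e2 ff 36; K' ⊕ opad = 88 95 5c.
m1: inner = H(e2 ff 36 6a 76) = 8e 69; tag = H(88 95 5c 8e 69) = 4d23
m2: inner = H(e2 ff 36 6d 61) = 79 6c; tag = H(88 95 5c 79 6c) = 500e
m3: inner = H(e2 ff 36 05 b5) = cd 04; tag = H(88 95 5c cd 04) = e862
m4: inner = H(e2 ff 36 66 77) = 8f 65; tag = H(88 95 5c 8f 65) = 4924 ← matches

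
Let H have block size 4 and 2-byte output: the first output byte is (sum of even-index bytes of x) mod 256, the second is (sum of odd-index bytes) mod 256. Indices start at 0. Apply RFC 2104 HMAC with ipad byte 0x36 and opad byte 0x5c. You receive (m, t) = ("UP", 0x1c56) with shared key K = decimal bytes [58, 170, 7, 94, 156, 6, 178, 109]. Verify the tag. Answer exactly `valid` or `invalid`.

Key decimal bytes [58, 170, 7, 94, 156, 6, 178, 109] = 3a aa 07 5e 9c 06 b2 6d is 8 bytes > B = 4, so hash it first: H(key) = 8f 7b, then zero-pad to 4 bytes: K' = 8f 7b 00 00.
K' ⊕ ipad = b9 4d 36 36; K' ⊕ opad = d3 27 5c 5c.
Inner hash: even-index sum = 324 mod 256 = 68; odd-index sum = 211 mod 256 = 211 → 44 d3.
Outer hash (recomputed tag): even-index sum = 371 mod 256 = 115; odd-index sum = 342 mod 256 = 86 → 73 56.
Recomputed tag = 7356; claimed = 1c56 → mismatch.

invalid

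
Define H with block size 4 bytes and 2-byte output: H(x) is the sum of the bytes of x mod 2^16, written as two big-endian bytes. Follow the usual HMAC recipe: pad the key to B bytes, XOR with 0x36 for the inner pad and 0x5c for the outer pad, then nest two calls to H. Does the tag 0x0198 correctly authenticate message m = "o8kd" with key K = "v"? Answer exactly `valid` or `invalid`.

valid

Key "v" = 76 is 1 byte ≤ B = 4; zero-pad to 4 bytes: K' = 76 00 00 00.
K' ⊕ ipad = 40 36 36 36; K' ⊕ opad = 2a 5c 5c 5c.
Inner hash: sum = 64+54+54+54+111+56+107+100 = 600 → 02 58.
Outer hash (recomputed tag): sum = 42+92+92+92+2+88 = 408 → 01 98.
Recomputed tag = 0198; claimed = 0198 → match.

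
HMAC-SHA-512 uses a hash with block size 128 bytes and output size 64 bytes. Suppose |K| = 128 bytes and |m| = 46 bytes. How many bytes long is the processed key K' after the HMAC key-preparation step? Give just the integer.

Key is 128 ≤ 128 bytes, zero-padded: |K'| = 128.

128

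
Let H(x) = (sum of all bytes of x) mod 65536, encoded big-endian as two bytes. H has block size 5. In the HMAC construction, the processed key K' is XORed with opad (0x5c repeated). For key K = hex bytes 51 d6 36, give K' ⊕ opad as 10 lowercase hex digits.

0d8a6a5c5c

Key hex bytes 51 d6 36 is 3 bytes ≤ B = 5; zero-pad to 5 bytes: K' = 51 d6 36 00 00.
XOR each byte with 0x5c: 51⊕5c=0d, d6⊕5c=8a, 36⊕5c=6a, 00⊕5c=5c, 00⊕5c=5c.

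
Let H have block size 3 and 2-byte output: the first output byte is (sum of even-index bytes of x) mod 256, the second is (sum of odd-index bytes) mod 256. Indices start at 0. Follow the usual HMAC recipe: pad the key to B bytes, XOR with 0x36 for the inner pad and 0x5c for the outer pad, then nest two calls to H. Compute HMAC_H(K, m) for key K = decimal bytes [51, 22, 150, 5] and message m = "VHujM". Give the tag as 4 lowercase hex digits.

Key decimal bytes [51, 22, 150, 5] = 33 16 96 05 is 4 bytes > B = 3, so hash it first: H(key) = c9 1b, then zero-pad to 3 bytes: K' = c9 1b 00.
K' ⊕ ipad = ff 2d 36.  K' ⊕ opad = 95 47 5c.
Inner input = (K'⊕ipad) ∥ m = ff 2d 36 ∥ 56 48 75 6a 4d.
Inner hash: even-index sum = 487 mod 256 = 231; odd-index sum = 325 mod 256 = 69 → e7 45.
Outer input = (K'⊕opad) ∥ inner = 95 47 5c ∥ e7 45.
Outer hash (tag): even-index sum = 310 mod 256 = 54; odd-index sum = 302 mod 256 = 46 → 36 2e.

362e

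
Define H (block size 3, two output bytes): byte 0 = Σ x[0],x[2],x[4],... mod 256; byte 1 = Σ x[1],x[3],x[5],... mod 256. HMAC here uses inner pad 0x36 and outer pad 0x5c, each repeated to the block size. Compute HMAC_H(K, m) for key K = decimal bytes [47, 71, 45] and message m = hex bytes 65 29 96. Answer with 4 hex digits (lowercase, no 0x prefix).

Key decimal bytes [47, 71, 45] = 2f 47 2d is exactly B = 3 bytes: K' = 2f 47 2d.
K' ⊕ ipad = 19 71 1b.  K' ⊕ opad = 73 1b 71.
Inner input = (K'⊕ipad) ∥ m = 19 71 1b ∥ 65 29 96.
Inner hash: even-index sum = 93 mod 256 = 93; odd-index sum = 364 mod 256 = 108 → 5d 6c.
Outer input = (K'⊕opad) ∥ inner = 73 1b 71 ∥ 5d 6c.
Outer hash (tag): even-index sum = 336 mod 256 = 80; odd-index sum = 120 mod 256 = 120 → 50 78.

5078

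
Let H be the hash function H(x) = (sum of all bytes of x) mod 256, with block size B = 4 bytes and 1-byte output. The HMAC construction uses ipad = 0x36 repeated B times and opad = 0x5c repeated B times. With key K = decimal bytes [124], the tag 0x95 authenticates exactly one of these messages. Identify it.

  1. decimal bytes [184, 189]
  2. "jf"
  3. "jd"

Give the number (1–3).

1

Key decimal bytes [124] = 7c is 1 byte ≤ B = 4; zero-pad to 4 bytes: K' = 7c 00 00 00.
K' ⊕ ipad = 4a 36 36 36; K' ⊕ opad = 20 5c 5c 5c.
m1: inner = H(4a 36 36 36 b8 bd) = 61; tag = H(20 5c 5c 5c 61) = 95 ← matches
m2: inner = H(4a 36 36 36 6a 66) = bc; tag = H(20 5c 5c 5c bc) = f0
m3: inner = H(4a 36 36 36 6a 64) = ba; tag = H(20 5c 5c 5c ba) = ee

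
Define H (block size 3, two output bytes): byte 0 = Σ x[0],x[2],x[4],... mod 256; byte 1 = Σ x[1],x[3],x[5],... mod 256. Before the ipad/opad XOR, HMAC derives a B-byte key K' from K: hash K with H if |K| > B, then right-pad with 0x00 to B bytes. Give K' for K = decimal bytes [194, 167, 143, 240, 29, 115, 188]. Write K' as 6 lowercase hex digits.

|K| = 7 > B = 3, so first hash the key.
H(K): even-index sum = 554 mod 256 = 42; odd-index sum = 522 mod 256 = 10 → 2a 0a.
Zero-pad H(K) = 2a 0a to 3 bytes: K' = 2a 0a 00.

2a0a00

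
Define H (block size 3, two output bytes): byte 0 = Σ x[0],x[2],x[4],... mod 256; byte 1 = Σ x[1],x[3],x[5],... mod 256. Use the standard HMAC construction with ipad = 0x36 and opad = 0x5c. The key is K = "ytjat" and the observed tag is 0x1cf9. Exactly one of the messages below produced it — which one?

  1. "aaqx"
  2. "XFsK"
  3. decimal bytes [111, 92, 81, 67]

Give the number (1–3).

Key "ytjat" = 79 74 6a 61 74 is 5 bytes > B = 3, so hash it first: H(key) = 57 d5, then zero-pad to 3 bytes: K' = 57 d5 00.
K' ⊕ ipad = 61 e3 36; K' ⊕ opad = 0b 89 5c.
m1: inner = H(61 e3 36 61 61 71 78) = 70 b5; tag = H(0b 89 5c 70 b5) = 1cf9 ← matches
m2: inner = H(61 e3 36 58 46 73 4b) = 28 ae; tag = H(0b 89 5c 28 ae) = 15b1
m3: inner = H(61 e3 36 6f 5c 51 43) = 36 a3; tag = H(0b 89 5c 36 a3) = 0abf

1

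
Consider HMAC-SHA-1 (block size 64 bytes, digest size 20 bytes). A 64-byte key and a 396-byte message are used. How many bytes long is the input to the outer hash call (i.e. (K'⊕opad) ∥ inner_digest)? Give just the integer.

Key is 64 ≤ 64 bytes, zero-padded: |K'| = 64.
Outer input = (K'⊕opad) ∥ H(inner) → 64 + 20 = 84 bytes.

84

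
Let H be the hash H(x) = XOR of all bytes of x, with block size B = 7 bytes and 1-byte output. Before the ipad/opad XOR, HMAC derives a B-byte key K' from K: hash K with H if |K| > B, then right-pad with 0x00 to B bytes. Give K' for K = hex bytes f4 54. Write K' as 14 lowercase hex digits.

Key hex bytes f4 54 is 2 bytes ≤ B = 7; zero-pad to 7 bytes: K' = f4 54 00 00 00 00 00.

f4540000000000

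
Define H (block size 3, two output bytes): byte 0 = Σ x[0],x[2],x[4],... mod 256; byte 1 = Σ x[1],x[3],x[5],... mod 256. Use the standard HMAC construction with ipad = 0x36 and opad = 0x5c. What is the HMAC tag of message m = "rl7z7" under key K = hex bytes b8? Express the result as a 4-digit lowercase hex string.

5606

Key hex bytes b8 is 1 byte ≤ B = 3; zero-pad to 3 bytes: K' = b8 00 00.
K' ⊕ ipad = 8e 36 36.  K' ⊕ opad = e4 5c 5c.
Inner input = (K'⊕ipad) ∥ m = 8e 36 36 ∥ 72 6c 37 7a 37.
Inner hash: even-index sum = 426 mod 256 = 170; odd-index sum = 278 mod 256 = 22 → aa 16.
Outer input = (K'⊕opad) ∥ inner = e4 5c 5c ∥ aa 16.
Outer hash (tag): even-index sum = 342 mod 256 = 86; odd-index sum = 262 mod 256 = 6 → 56 06.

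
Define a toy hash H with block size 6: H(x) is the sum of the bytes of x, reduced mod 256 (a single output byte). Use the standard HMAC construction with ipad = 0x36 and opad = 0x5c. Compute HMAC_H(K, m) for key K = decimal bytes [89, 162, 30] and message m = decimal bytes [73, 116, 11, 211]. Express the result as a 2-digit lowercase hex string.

c1

Key decimal bytes [89, 162, 30] = 59 a2 1e is 3 bytes ≤ B = 6; zero-pad to 6 bytes: K' = 59 a2 1e 00 00 00.
K' ⊕ ipad = 6f 94 28 36 36 36.  K' ⊕ opad = 05 fe 42 5c 5c 5c.
Inner input = (K'⊕ipad) ∥ m = 6f 94 28 36 36 36 ∥ 49 74 0b d3.
Inner hash: sum = 111+148+40+54+54+54+73+116+11+211 = 872; mod 256 = 104 → 68.
Outer input = (K'⊕opad) ∥ inner = 05 fe 42 5c 5c 5c ∥ 68.
Outer hash (tag): sum = 5+254+66+92+92+92+104 = 705; mod 256 = 193 → c1.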